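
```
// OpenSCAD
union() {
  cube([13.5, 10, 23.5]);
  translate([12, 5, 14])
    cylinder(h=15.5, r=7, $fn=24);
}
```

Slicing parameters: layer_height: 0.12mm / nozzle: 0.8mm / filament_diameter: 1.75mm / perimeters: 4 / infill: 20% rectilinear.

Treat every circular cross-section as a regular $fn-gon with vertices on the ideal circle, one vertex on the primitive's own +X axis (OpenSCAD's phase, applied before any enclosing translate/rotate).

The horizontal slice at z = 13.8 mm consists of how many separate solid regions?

At z = 13.8 mm: the 13.5×10 cube contributes its full rectangle; the cylinder at (12, 5) is absent (z outside [14, 29.5]); Taking the union: only the 13.5×10 cube is present, so the union is just that shape — 1 connected region. The result has 1 disconnected region.

1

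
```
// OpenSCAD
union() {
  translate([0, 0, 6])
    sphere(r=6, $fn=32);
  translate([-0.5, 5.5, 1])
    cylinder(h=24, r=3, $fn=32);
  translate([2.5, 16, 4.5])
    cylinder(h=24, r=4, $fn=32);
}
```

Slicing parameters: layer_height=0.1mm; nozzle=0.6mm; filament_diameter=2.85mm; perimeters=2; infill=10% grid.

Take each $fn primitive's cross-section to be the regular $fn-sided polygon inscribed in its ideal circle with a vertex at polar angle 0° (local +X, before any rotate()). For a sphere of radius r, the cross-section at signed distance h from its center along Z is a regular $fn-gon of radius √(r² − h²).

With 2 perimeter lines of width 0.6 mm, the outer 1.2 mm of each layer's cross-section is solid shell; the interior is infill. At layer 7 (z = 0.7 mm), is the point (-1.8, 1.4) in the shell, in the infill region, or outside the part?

shell

At z = 0.7 mm: the r=6 sphere contributes a regular 32-gon of circumradius √(6²−5.3²) = 2.812; the cylinder at (-0.5, 5.5) does not reach this height (z outside [1, 25]); the cylinder at (2.5, 16) is absent (z outside [4.5, 28.5]); Combining (union): only the r=6 sphere is present, so the union is just that shape — 1 connected region. Overall, the cross-section is a single solid region. The nearest boundary edge runs (-1.99, 1.99)→(-2.34, 1.56); distance from the point to it = 0.52 mm. The point is inside the cross-section, 0.52 mm from the nearest boundary — within the 1.2 mm shell band (2 × 0.6).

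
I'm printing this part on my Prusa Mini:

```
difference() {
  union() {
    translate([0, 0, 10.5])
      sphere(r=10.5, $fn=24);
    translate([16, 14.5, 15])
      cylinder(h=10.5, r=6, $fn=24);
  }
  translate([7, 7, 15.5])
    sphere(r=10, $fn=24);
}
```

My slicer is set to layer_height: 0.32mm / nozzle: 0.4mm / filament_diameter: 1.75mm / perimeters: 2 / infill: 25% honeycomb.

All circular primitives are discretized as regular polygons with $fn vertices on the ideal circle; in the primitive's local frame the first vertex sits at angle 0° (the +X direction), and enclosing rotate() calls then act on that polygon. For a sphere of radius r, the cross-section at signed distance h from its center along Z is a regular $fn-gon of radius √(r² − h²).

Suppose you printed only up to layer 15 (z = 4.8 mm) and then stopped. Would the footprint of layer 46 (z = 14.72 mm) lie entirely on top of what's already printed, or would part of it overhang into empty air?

Compare the two slices. At z = 4.8: the sphere: section is a regular 24-gon, circumradius = √(r²−h²) = √(10.5²−5.7²) = 8.818 (area = (24/2)·8.818²·sin(360°/24) = 241.51 mm²); the cylinder at (16, 14.5) does not reach this height (z outside [15, 25.5]); Combining (union): only the r=10.5 sphere is present, so the union is just that shape — area = 241.51 mm²; the sphere at (7, 7) is not intersected at this z (|z−center|=10.700 > r=10); After the difference (first − rest): none of the subtracted shapes is present at this height, so the result so far is unchanged — area = 241.51 mm². At z = 14.72: the r=10.5 sphere contributes a regular 24-gon of circumradius √(10.5²−4.22²) = 9.615 (area = (24/2)·9.615²·sin(360°/24) = 287.11 mm²); the cylinder at (16, 14.5) is not intersected at this z (z outside [15, 25.5]); Merging all regions: only the r=10.5 sphere is present, so the union is just that shape — area = 287.11 mm²; the r=10 sphere at (7, 7) slices to a regular 24-gon of circumradius 9.970 (√(r²−h²) with h=0.78 from center) (area = (24/2)·9.970²·sin(360°/24) = 308.69 mm²); After the difference (first − rest): starting from that combined region (287.11 mm²), the r=10 sphere at (7, 7) partially overlaps it — only the 113.65 mm² overlap (of its 308.69 mm²) is removed, clipping the outline — area = 173.46 mm². Checking containment: at z = 14.72 the cross-section extends beyond the z = 4.8 cross-section by about 29.80 mm².

part overhangs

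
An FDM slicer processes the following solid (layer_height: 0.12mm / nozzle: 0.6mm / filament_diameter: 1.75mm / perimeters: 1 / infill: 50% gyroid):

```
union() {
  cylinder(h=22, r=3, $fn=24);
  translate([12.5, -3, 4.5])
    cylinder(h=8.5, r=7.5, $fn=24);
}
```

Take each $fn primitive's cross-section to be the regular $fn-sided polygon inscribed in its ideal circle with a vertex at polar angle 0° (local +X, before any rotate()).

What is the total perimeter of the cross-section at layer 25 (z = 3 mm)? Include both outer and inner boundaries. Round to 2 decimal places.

18.80 mm

At z = 3 mm: the cylinder: section is a regular 24-gon, circumradius r=3 (perimeter = 2·24·3.000·sin(180°/24) = 18.80 mm); the cylinder at (12.5, -3) is absent (z outside [4.5, 13]); Merging all regions: only the r=3 cylinder is present, so the union is just that shape — boundary = 18.80 mm. Overall, the cross-section is a single solid region. Total boundary length (outer) = 18.80 mm.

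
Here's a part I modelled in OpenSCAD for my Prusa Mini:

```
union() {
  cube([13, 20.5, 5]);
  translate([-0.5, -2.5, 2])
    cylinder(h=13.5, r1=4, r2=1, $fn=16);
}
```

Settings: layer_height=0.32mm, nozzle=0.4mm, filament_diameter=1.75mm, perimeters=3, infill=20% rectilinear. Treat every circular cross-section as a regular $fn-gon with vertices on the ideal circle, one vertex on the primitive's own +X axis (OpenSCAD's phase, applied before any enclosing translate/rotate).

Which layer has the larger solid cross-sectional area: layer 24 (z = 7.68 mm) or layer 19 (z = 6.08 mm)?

layer 19 (z = 6.08 mm)

Layer 24 (z = 7.68): the cube is absent (z outside [0, 5]); the cone at (-0.5, -2.5) (r1=4→r2=1) has section circumradius 2.738 here — a regular 16-gon (area = (16/2)·2.738²·sin(360°/16) = 22.95 mm²); Taking the union: only the cone at (-0.5, -2.5) is present, so the union is just that shape — area = 22.95 mm². So its area = 22.95 mm². Layer 19 (z = 6.08): the cube is not intersected at this z (z outside [0, 5]); the cone at (-0.5, -2.5) (r1=4→r2=1) has section circumradius 3.093 here — a regular 16-gon (area = (16/2)·3.093²·sin(360°/16) = 29.29 mm²); Combining (union): only the cone at (-0.5, -2.5) is present, so the union is just that shape — area = 29.29 mm². So its area = 29.29 mm². Layer 19 is larger (29.29 vs 22.95 mm²).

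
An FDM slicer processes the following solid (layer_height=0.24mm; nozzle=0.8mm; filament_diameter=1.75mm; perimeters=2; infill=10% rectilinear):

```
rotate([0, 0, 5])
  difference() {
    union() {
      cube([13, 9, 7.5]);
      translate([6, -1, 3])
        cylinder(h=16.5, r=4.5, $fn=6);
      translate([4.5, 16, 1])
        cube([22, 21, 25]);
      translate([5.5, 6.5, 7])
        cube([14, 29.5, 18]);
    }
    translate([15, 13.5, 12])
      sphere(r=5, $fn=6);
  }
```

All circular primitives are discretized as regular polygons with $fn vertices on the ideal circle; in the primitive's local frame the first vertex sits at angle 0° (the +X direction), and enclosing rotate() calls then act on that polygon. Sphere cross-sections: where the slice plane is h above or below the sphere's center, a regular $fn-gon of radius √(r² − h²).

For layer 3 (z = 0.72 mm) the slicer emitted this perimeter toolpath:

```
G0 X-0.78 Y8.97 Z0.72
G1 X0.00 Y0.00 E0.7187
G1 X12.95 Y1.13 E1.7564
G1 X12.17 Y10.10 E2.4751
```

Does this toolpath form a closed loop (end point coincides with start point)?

Start point (G0): (-0.78, 8.97). End point (last G1): the path does not return to the start — open.

no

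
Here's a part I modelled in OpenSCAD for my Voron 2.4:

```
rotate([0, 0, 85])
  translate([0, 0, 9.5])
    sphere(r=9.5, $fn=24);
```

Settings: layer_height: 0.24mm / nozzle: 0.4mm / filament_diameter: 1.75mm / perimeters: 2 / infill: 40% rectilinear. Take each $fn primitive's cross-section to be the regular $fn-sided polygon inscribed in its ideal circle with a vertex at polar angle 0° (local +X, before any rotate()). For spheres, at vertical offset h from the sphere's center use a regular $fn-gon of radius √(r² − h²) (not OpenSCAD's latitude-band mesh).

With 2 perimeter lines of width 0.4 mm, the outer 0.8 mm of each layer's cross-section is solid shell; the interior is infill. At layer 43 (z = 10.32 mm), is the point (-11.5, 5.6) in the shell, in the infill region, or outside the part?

At z = 10.32 mm: the sphere: section is a regular 24-gon, circumradius = √(r²−h²) = √(9.5²−0.82²) = 9.465; (rotated 85° about Z; rotation is an isometry so areas/perimeters/island counts are preserved). Overall, the cross-section is a single solid region. Undo the 85° rotation: the query point maps to (4.576, 11.944) in the un-rotated model frame. The nearest boundary edge runs (4.73, 8.20)→(2.45, 9.14); distance from the point to it = 3.40 mm. The point is not inside any of the regions above, so it lies outside the cross-section (3.40 mm from the nearest boundary).

outside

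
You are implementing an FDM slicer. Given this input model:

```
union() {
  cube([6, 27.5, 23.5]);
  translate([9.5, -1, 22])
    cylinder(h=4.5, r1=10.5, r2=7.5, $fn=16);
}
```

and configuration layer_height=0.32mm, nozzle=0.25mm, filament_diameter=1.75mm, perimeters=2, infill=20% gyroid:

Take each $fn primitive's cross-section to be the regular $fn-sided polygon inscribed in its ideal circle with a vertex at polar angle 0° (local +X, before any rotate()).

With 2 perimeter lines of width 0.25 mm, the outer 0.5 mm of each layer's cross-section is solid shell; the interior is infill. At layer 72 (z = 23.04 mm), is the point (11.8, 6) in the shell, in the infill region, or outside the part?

infill

At z = 23.04 mm: the cube (footprint 6×27.5) is included at this height; the cone at (9.5, -1) contributes a regular 16-gon of circumradius 9.807 (interpolated between r1=10.5 and r2=7.5 at t=0.231); Taking the union: the regions partially overlap (shared area 34.26 mm²), so overlapping operands fuse into one piece — 1 connected region. Overall, the cross-section is a single solid region. The nearest boundary edge runs (9.50, 8.81)→(13.25, 8.06); distance from the point to it = 2.30 mm. The point is inside the cross-section and 2.30 mm from the nearest boundary — more than the 0.5 mm shell width (2 × 0.25), so it's in the infill interior.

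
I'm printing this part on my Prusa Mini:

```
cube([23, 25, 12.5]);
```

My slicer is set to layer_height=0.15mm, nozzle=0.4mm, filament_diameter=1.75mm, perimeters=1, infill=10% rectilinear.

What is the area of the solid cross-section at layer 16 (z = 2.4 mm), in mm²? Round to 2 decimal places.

575.00 mm²

At z = 2.4 mm: the cube is present — its section is the full 23×25 rectangle (area 575.00 mm²). Overall, the cross-section is a single solid region. Net area = 575.00 mm².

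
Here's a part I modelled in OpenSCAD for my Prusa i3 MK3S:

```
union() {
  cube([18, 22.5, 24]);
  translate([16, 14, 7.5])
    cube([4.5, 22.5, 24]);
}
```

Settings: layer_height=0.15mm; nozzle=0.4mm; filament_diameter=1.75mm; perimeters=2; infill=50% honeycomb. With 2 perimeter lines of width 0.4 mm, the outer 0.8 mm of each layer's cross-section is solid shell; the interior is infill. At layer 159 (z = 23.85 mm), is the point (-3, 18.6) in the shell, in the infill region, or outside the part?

At z = 23.85 mm: the cube is present — its section is the full 18×22.5 rectangle; the 4.5×22.5 cube at (16, 14) contributes its full rectangle; Combining (union): the regions partially overlap (shared area 17.00 mm²), so overlapping operands fuse into one piece — 1 connected region. Overall, the cross-section is a single solid region. The nearest boundary edge runs (0.00, 0.00)→(0.00, 22.50); distance from the point to it = 3.00 mm. The point is not inside any of the regions above, so it lies outside the cross-section (3.00 mm from the nearest boundary).

outside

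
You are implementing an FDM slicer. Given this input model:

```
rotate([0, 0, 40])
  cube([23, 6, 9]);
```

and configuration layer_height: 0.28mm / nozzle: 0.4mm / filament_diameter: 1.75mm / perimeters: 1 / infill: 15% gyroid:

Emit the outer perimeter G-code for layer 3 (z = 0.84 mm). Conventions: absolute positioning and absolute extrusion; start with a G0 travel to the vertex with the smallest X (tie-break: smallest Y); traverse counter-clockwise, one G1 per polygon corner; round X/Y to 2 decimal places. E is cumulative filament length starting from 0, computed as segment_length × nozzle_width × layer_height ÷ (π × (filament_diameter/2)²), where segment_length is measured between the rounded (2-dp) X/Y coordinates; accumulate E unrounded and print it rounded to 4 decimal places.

G0 X-3.86 Y4.60 Z0.84
G1 X0.00 Y0.00 E0.2796
G1 X17.62 Y14.78 E1.3505
G1 X13.76 Y19.38 E1.6301
G1 X-3.86 Y4.60 E2.7010

At z = 0.84 mm: the cube is present — its section is the full 23×6 rectangle; (rotated 40° about Z; rotation is an isometry so areas/perimeters/island counts are preserved). The outline is a single polygon with 4 vertices. Extrusion per mm of travel: 0.4 × 0.28 / (π × 0.875²) = 0.046564. Accumulating E over each segment gives final E = 2.7010.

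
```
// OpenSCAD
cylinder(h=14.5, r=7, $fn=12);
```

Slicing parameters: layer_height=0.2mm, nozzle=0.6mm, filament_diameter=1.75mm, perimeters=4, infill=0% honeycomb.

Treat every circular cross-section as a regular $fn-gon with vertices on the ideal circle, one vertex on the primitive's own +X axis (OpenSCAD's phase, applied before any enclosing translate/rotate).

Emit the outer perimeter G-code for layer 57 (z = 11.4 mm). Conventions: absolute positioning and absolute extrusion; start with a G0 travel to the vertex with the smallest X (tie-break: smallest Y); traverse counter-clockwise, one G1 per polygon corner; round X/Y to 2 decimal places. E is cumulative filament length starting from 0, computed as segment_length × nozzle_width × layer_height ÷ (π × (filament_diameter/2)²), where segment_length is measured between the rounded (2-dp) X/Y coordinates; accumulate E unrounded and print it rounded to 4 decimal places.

At z = 11.4 mm: the r=7 cylinder contributes a regular 12-gon of circumradius 7. The outline is a single polygon with 12 vertices. Extrusion per mm of travel: 0.6 × 0.2 / (π × 0.875²) = 0.049890. Accumulating E over each segment gives final E = 2.1689.

G0 X-7.00 Y0.00 Z11.40
G1 X-6.06 Y-3.50 E0.1808
G1 X-3.50 Y-6.06 E0.3614
G1 X0.00 Y-7.00 E0.5422
G1 X3.50 Y-6.06 E0.7230
G1 X6.06 Y-3.50 E0.9037
G1 X7.00 Y0.00 E1.0845
G1 X6.06 Y3.50 E1.2653
G1 X3.50 Y6.06 E1.4459
G1 X0.00 Y7.00 E1.6267
G1 X-3.50 Y6.06 E1.8075
G1 X-6.06 Y3.50 E1.9881
G1 X-7.00 Y0.00 E2.1689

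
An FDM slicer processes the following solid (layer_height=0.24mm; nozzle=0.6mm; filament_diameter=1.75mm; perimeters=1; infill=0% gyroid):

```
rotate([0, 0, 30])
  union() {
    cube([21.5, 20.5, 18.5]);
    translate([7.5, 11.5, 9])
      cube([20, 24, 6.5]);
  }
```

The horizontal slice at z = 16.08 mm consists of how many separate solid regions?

1

At z = 16.08 mm: the cube (footprint 21.5×20.5) is included at this height; the cube at (7.5, 11.5) does not reach this height (z outside [9, 15.5]); Merging all regions: only the 21.5×20.5 cube is present, so the union is just that shape — 1 connected region; (rotated 30° about Z; rotation is an isometry so areas/perimeters/island counts are preserved). The result has 1 disconnected region.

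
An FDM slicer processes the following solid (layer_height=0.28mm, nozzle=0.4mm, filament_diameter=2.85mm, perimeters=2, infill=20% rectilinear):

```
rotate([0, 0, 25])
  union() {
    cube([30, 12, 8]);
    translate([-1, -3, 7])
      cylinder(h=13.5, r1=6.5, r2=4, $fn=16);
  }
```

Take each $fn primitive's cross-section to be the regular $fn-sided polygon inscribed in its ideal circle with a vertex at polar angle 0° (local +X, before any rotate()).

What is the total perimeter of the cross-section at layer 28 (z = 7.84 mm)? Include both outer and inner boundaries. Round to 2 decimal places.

At z = 7.84 mm: the cube (footprint 30×12) is included at this height (perimeter 84.00 mm); the cone at (-1, -3) (r1=6.5→r2=4) has section circumradius 6.344 here — a regular 16-gon (perimeter = 2·16·6.344·sin(180°/16) = 39.61 mm); Merging all regions: the regions partially overlap (shared area 9.50 mm²), so the edge portions inside another operand are dropped and the merged outline is re-measured after clipping — boundary = 110.26 mm; (whole slice rotated 25° about Z — lengths, areas and connectivity unchanged). Overall, the cross-section is a single solid region. Total boundary length (outer) = 110.26 mm.

110.26 mm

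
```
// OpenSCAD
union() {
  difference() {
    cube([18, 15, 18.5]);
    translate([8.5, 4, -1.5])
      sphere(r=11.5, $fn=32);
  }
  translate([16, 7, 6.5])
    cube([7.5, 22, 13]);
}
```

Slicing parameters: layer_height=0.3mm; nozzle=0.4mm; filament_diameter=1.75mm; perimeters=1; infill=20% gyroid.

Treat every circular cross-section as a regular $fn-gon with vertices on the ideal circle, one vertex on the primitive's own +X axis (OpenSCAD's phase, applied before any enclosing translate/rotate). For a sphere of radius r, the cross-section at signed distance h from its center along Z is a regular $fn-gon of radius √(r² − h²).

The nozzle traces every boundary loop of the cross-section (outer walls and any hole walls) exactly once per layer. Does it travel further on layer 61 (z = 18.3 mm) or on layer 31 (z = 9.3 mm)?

layer 31 (z = 9.3 mm)

Layer 61 (z = 18.3): the 18×15 cube contributes its full rectangle (perimeter 66.00 mm); the sphere at (8.5, 4) does not reach this height (|z−center|=19.800 > r=11.5); Taking the first minus the rest: none of the subtracted shapes is present at this height, so the 18×15 cube is unchanged — boundary = 66.00 mm; the 7.5×22 cube at (16, 7) contributes its full rectangle (perimeter 59.00 mm); Taking the union: the regions partially overlap (shared area 16.00 mm²), so the edge portions inside another operand are dropped and the merged outline is re-measured after clipping — boundary = 105.00 mm. So its perimeter = 105.00 mm. Layer 31 (z = 9.3): the cube (footprint 18×15) is included at this height (perimeter 66.00 mm); the r=11.5 sphere at (8.5, 4) slices to a regular 32-gon of circumradius 3.951 (√(r²−h²) with h=10.8 from center) (perimeter = 2·32·3.951·sin(180°/32) = 24.78 mm); After the difference (first − rest): starting from the 18×15 cube, the r=11.5 sphere at (8.5, 4) lies wholly inside it (removes its full 48.73 mm² and its 24.78 mm outline becomes a hole wall) — boundary (outer + 1 inner loop) = 90.78 mm; the cube at (16, 7) is present — its section is the full 7.5×22 rectangle (perimeter 59.00 mm); Merging all regions: the regions partially overlap (shared area 16.00 mm²), so the edge portions inside another operand are dropped and the merged outline is re-measured after clipping — boundary (outer + 1 inner loop) = 129.78 mm. So its perimeter = 129.78 mm. Layer 31 is larger (129.78 vs 105.00 mm).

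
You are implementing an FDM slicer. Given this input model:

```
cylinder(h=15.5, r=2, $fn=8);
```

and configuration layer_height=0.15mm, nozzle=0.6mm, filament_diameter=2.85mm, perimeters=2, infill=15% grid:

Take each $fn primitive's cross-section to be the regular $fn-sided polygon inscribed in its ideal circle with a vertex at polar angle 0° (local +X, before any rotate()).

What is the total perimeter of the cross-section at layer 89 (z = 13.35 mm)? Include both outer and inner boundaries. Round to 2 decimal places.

12.25 mm

At z = 13.35 mm: the r=2 cylinder contributes a regular 8-gon of circumradius 2 (perimeter = 2·8·2.000·sin(180°/8) = 12.25 mm). Overall, the cross-section is a single solid region. Total boundary length (outer) = 12.25 mm.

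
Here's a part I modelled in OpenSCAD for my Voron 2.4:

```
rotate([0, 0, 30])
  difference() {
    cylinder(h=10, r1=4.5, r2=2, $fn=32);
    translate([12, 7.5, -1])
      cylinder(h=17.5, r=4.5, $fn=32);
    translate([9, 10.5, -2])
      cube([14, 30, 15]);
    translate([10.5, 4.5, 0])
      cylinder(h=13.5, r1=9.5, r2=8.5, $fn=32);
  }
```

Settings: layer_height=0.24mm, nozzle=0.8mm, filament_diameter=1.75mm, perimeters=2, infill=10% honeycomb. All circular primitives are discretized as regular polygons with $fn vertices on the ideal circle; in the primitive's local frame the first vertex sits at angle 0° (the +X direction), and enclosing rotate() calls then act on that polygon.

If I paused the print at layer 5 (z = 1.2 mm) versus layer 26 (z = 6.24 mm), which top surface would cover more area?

Layer 5 (z = 1.2): the cone (r1=4.5→r2=2) has section circumradius 4.200 here — a regular 32-gon (area = (32/2)·4.200²·sin(360°/32) = 55.06 mm²); the r=4.5 cylinder at (12, 7.5) gives a regular 32-gon of circumradius 4.5 (constant along its height) (area = (32/2)·4.500²·sin(360°/32) = 63.21 mm²); the cube at (9, 10.5) (footprint 14×30) is included at this height (area 420.00 mm²); the cone at (10.5, 4.5) (r1=9.5→r2=8.5) has section circumradius 9.411 here — a regular 32-gon (area = (32/2)·9.411²·sin(360°/32) = 276.46 mm²); Taking the first minus the rest: starting from the cone (55.06 mm²), the r=4.5 cylinder at (12, 7.5) misses the remaining region (no effect); the 14×30 cube at (9, 10.5) misses the remaining region (no effect); the cone at (10.5, 4.5) partially overlaps it — only the 9.62 mm² overlap (of its 276.46 mm²) is removed, clipping the outline — area = 45.44 mm²; (whole slice rotated 30° about Z — lengths, areas and connectivity unchanged). So its area = 45.44 mm². Layer 26 (z = 6.24): the cone: at t=0.624 of its height the radius interpolates to r₁+(r₂−r₁)t = 2.940, giving a regular 32-gon of that circumradius (area = (32/2)·2.940²·sin(360°/32) = 26.98 mm²); the cylinder at (12, 7.5): section is a regular 32-gon, circumradius r=4.5 (area = (32/2)·4.500²·sin(360°/32) = 63.21 mm²); the cube at (9, 10.5) is present — its section is the full 14×30 rectangle (area 420.00 mm²); the cone at (10.5, 4.5) contributes a regular 32-gon of circumradius 9.038 (interpolated between r1=9.5 and r2=8.5 at t=0.462) (area = (32/2)·9.038²·sin(360°/32) = 254.96 mm²); After the difference (first − rest): starting from the cone (26.98 mm²), the r=4.5 cylinder at (12, 7.5) misses the remaining region (no effect); the 14×30 cube at (9, 10.5) misses the remaining region (no effect); the cone at (10.5, 4.5) partially overlaps it — only the 1.01 mm² overlap (of its 254.96 mm²) is removed, clipping the outline — area = 25.97 mm²; (whole slice rotated 30° about Z — lengths, areas and connectivity unchanged). So its area = 25.97 mm². Layer 5 is larger (45.44 vs 25.97 mm²).

layer 5 (z = 1.2 mm)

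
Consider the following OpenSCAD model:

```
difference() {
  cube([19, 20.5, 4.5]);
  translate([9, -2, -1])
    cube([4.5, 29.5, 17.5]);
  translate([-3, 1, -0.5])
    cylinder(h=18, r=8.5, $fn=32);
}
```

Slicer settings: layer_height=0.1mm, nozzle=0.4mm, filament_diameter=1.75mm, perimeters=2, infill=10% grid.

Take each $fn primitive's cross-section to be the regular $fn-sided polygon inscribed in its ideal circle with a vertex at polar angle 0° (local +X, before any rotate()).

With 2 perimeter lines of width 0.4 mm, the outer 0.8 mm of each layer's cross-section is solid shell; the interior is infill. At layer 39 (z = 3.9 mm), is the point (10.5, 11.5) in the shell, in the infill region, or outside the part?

At z = 3.9 mm: the cube (footprint 19×20.5) is included at this height; the 4.5×29.5 cube at (9, -2) contributes its full rectangle; the r=8.5 cylinder at (-3, 1) gives a regular 32-gon of circumradius 8.5 (constant along its height); Subtracting the remaining from the first: starting from the 19×20.5 cube, the 4.5×29.5 cube at (9, -2) partially overlaps it — only the 92.25 mm² overlap (of its 132.75 mm²) is removed, clipping the outline; the r=8.5 cylinder at (-3, 1) partially overlaps it — only the 36.96 mm² overlap (of its 225.52 mm²) is removed, clipping the outline — 2 connected regions. Overall, the cross-section has 2 separate islands. The nearest boundary edge runs (9.00, 20.50)→(9.00, 0.00); distance from the point to it = 1.50 mm. The point is not inside any of the regions above, so it lies outside the cross-section (1.50 mm from the nearest boundary).

outside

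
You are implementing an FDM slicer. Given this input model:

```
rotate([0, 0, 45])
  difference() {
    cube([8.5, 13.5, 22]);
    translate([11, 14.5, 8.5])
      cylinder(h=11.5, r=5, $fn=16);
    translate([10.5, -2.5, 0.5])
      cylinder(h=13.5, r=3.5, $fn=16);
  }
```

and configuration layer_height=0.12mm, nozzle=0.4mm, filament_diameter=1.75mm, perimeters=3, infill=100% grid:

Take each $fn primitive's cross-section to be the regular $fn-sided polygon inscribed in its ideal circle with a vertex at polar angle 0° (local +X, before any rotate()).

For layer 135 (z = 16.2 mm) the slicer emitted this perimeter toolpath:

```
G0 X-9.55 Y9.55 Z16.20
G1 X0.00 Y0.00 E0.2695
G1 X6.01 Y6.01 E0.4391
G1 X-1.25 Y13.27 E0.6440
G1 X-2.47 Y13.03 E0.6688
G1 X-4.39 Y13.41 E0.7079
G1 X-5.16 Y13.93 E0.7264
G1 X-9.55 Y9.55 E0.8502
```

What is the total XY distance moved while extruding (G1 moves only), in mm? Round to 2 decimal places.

42.60 mm

Sum the Euclidean lengths of each G1 segment: total = 42.60 mm.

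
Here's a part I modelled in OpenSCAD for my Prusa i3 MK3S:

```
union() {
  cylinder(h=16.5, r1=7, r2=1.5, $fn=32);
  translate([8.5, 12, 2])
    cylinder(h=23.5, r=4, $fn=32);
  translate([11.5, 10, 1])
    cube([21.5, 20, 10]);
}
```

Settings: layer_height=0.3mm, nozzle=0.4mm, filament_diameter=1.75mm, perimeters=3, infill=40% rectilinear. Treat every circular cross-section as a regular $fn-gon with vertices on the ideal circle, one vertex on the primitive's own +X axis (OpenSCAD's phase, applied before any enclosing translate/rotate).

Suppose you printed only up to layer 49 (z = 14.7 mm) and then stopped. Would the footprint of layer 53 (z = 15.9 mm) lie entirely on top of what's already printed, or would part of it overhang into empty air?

Compare the two slices. At z = 14.7: the cone contributes a regular 32-gon of circumradius 2.100 (interpolated between r1=7 and r2=1.5 at t=0.891) (area = (32/2)·2.100²·sin(360°/32) = 13.77 mm²); the cylinder at (8.5, 12): section is a regular 32-gon, circumradius r=4 (area = (32/2)·4.000²·sin(360°/32) = 49.94 mm²); the cube at (11.5, 10) is not intersected at this z (z outside [1, 11]); Taking the union: the 2 present regions are separate (no shared area or edge), so areas and boundary lengths simply add and each stays a separate island — area = 63.71 mm². At z = 15.9: the cone contributes a regular 32-gon of circumradius 1.700 (interpolated between r1=7 and r2=1.5 at t=0.964) (area = (32/2)·1.700²·sin(360°/32) = 9.02 mm²); the r=4 cylinder at (8.5, 12) gives a regular 32-gon of circumradius 4 (constant along its height) (area = (32/2)·4.000²·sin(360°/32) = 49.94 mm²); the cube at (11.5, 10) is absent (z outside [1, 11]); Merging all regions: the 2 present regions are separate (no shared area or edge), so areas and boundary lengths simply add and each stays a separate island — area = 58.96 mm². Checking containment: the cross-section at z = 15.9 is a subset of the cross-section at z = 14.7.

entirely on top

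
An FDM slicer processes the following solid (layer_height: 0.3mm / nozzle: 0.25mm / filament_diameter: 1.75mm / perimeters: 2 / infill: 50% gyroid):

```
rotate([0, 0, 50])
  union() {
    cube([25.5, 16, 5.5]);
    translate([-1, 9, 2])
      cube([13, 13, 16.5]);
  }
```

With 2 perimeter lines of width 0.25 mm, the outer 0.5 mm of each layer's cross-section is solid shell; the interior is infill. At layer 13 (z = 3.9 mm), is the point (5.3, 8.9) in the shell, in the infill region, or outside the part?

At z = 3.9 mm: the cube (footprint 25.5×16) is included at this height; the 13×13 cube at (-1, 9) contributes its full rectangle; Combining (union): the regions partially overlap (shared area 84.00 mm²), so overlapping operands fuse into one piece — 1 connected region; (whole slice rotated 50° about Z — lengths, areas and connectivity unchanged). Overall, the cross-section is a single solid region. Undo the 50° rotation: the query point maps to (10.225, 1.661) in the un-rotated model frame. The nearest boundary edge runs (25.50, 0.00)→(0.00, 0.00); distance from the point to it = 1.66 mm. The point is inside the cross-section and 1.66 mm from the nearest boundary — more than the 0.5 mm shell width (2 × 0.25), so it's in the infill interior.

infill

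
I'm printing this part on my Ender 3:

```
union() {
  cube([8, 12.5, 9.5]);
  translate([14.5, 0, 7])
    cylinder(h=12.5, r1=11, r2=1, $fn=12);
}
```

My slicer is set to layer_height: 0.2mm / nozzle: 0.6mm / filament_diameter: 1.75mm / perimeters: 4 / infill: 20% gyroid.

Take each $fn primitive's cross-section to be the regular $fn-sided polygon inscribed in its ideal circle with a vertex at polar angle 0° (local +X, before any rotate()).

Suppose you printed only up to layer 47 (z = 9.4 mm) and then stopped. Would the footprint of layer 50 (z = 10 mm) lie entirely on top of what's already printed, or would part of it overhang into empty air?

Compare the two slices. At z = 9.4: the 8×12.5 cube contributes its full rectangle (area 100.00 mm²); the cone at (14.5, 0) (r1=11→r2=1) has section circumradius 9.080 here — a regular 12-gon (area = (12/2)·9.080²·sin(360°/12) = 247.34 mm²); Combining (union): the regions partially overlap — summed areas 347.34 mm² minus the doubly-counted overlap 9.88 mm² gives 337.46 mm² — area = 337.46 mm². At z = 10: the cube is absent (z outside [0, 9.5]); the cone at (14.5, 0): at t=0.240 of its height the radius interpolates to r₁+(r₂−r₁)t = 8.600, giving a regular 12-gon of that circumradius (area = (12/2)·8.600²·sin(360°/12) = 221.88 mm²); Combining (union): only the cone at (14.5, 0) is present, so the union is just that shape — area = 221.88 mm². Checking containment: the cross-section at z = 10 is a subset of the cross-section at z = 9.4.

entirely on top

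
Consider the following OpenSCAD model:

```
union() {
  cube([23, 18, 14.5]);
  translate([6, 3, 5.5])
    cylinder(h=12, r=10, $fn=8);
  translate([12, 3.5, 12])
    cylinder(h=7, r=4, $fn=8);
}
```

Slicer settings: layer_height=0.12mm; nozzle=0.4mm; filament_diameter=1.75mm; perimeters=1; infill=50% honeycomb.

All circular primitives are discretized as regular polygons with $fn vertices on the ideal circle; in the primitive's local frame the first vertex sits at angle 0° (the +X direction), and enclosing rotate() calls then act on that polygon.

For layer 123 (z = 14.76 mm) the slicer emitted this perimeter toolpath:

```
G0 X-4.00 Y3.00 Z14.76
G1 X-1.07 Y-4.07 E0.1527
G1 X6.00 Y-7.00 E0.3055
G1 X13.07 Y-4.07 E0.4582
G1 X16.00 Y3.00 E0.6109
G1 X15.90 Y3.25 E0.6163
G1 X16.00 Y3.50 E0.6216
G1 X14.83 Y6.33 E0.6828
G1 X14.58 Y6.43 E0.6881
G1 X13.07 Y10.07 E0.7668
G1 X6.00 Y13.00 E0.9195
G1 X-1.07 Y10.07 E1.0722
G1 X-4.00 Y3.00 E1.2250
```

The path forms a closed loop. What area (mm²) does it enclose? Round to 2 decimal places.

Apply the shoelace formula to the sequence of (X, Y) vertices; enclosed area = 283.43 mm².

283.43 mm²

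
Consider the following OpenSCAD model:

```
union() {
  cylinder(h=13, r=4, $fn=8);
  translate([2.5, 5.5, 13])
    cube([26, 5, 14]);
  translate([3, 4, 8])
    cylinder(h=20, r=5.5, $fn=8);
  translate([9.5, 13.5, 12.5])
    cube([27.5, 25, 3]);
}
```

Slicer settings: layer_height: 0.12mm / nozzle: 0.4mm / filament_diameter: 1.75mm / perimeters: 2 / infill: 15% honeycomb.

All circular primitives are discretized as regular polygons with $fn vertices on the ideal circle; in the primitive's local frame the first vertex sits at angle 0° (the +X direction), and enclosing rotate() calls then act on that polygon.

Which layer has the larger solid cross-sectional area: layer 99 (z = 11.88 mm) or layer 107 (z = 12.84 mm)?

layer 107 (z = 12.84 mm)

Layer 99 (z = 11.88): the r=4 cylinder gives a regular 8-gon of circumradius 4 (constant along its height) (area = (8/2)·4.000²·sin(360°/8) = 45.25 mm²); the cube at (2.5, 5.5) is not intersected at this z (z outside [13, 27]); the cylinder at (3, 4): section is a regular 8-gon, circumradius r=5.5 (area = (8/2)·5.500²·sin(360°/8) = 85.56 mm²); the cube at (9.5, 13.5) is absent (z outside [12.5, 15.5]); Taking the union: the regions partially overlap — summed areas 130.81 mm² minus the doubly-counted overlap 20.60 mm² gives 110.22 mm² — area = 110.22 mm². So its area = 110.22 mm². Layer 107 (z = 12.84): the r=4 cylinder contributes a regular 8-gon of circumradius 4 (area = (8/2)·4.000²·sin(360°/8) = 45.25 mm²); the cube at (2.5, 5.5) is not intersected at this z (z outside [13, 27]); the r=5.5 cylinder at (3, 4) contributes a regular 8-gon of circumradius 5.5 (area = (8/2)·5.500²·sin(360°/8) = 85.56 mm²); the cube at (9.5, 13.5) is present — its section is the full 27.5×25 rectangle (area 687.50 mm²); Taking the union: the regions partially overlap — summed areas 818.31 mm² minus the doubly-counted overlap 20.60 mm² gives 797.72 mm² — area = 797.72 mm². So its area = 797.72 mm². Layer 107 is larger (797.72 vs 110.22 mm²).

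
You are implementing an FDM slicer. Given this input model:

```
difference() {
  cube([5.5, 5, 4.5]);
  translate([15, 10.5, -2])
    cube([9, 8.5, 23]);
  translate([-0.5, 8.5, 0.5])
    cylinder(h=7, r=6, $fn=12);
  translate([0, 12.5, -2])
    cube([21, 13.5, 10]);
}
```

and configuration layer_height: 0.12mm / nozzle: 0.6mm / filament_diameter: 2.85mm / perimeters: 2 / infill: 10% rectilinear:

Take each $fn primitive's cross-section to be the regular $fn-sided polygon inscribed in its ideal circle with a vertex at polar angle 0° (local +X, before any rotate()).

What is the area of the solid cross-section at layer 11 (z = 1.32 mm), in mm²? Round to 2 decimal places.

At z = 1.32 mm: the 5.5×5 cube contributes its full rectangle (area 27.50 mm²); the cube at (15, 10.5) (footprint 9×8.5) is included at this height (area 76.50 mm²); the r=6 cylinder at (-0.5, 8.5) contributes a regular 12-gon of circumradius 6 (area = (12/2)·6.000²·sin(360°/12) = 108.00 mm²); the 21×13.5 cube at (0, 12.5) contributes its full rectangle (area 283.50 mm²); Subtracting the remaining from the first: starting from the 5.5×5 cube (27.50 mm²), the 9×8.5 cube at (15, 10.5) misses the remaining region (no effect); the r=6 cylinder at (-0.5, 8.5) partially overlaps it — only the 6.52 mm² overlap (of its 108.00 mm²) is removed, clipping the outline; the 21×13.5 cube at (0, 12.5) misses the remaining region (no effect) — area = 20.98 mm². Overall, the cross-section is a single solid region. Net area = 20.98 mm².

20.98 mm²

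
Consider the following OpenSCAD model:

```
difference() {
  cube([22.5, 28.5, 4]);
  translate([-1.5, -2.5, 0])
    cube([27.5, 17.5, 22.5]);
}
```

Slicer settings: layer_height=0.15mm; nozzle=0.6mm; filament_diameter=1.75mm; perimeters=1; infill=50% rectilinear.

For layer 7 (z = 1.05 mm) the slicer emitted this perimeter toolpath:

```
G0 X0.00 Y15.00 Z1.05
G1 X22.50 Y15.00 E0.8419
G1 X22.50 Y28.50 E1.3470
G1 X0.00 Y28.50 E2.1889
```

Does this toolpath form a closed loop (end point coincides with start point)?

Start point (G0): (0.00, 15.00). End point (last G1): the path does not return to the start — open.

no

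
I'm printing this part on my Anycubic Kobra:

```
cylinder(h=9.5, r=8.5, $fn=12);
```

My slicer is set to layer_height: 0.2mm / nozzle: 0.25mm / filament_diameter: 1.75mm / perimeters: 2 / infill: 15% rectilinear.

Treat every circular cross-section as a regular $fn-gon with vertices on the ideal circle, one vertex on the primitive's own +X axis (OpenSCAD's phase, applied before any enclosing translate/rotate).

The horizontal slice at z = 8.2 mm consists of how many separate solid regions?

At z = 8.2 mm: the r=8.5 cylinder contributes a regular 12-gon of circumradius 8.5. The result has 1 disconnected region.

1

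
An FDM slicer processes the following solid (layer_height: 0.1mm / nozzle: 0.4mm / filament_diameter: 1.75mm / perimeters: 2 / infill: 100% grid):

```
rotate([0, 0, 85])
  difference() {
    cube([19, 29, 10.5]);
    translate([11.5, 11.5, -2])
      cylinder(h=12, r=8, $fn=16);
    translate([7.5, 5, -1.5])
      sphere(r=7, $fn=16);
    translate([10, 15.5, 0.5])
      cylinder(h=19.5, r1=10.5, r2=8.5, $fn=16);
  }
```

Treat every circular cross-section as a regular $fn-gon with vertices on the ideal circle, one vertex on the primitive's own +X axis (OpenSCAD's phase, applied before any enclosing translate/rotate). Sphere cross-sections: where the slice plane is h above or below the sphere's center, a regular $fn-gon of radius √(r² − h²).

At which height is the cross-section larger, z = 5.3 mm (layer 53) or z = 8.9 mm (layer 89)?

layer 89 (z = 8.9 mm)

Layer 53 (z = 5.3): the 19×29 cube contributes its full rectangle (area 551.00 mm²); the cylinder at (11.5, 11.5): section is a regular 16-gon, circumradius r=8 (area = (16/2)·8.000²·sin(360°/16) = 195.93 mm²); the sphere at (7.5, 5): section is a regular 16-gon, circumradius = √(r²−h²) = √(7²−6.8²) = 1.661 (area = (16/2)·1.661²·sin(360°/16) = 8.45 mm²); the cone at (10, 15.5) contributes a regular 16-gon of circumradius 10.008 (interpolated between r1=10.5 and r2=8.5 at t=0.246) (area = (16/2)·10.008²·sin(360°/16) = 306.62 mm²); Subtracting the remaining from the first: starting from the 19×29 cube (551.00 mm²), the r=8 cylinder at (11.5, 11.5) partially overlaps it — only the 194.68 mm² overlap (of its 195.93 mm²) is removed, clipping the outline; the r=7 sphere at (7.5, 5) partially overlaps it — only the 3.54 mm² overlap (of its 8.45 mm²) is removed, clipping the outline; the cone at (10, 15.5) partially overlaps it — only the 134.70 mm² overlap (of its 306.62 mm²) is removed, clipping the outline — area = 218.09 mm²; (whole slice rotated 85° about Z — lengths, areas and connectivity unchanged). So its area = 218.09 mm². Layer 89 (z = 8.9): the cube is present — its section is the full 19×29 rectangle (area 551.00 mm²); the r=8 cylinder at (11.5, 11.5) gives a regular 16-gon of circumradius 8 (constant along its height) (area = (16/2)·8.000²·sin(360°/16) = 195.93 mm²); the sphere at (7.5, 5) does not reach this height (|z−center|=10.400 > r=7); the cone at (10, 15.5) (r1=10.5→r2=8.5) has section circumradius 9.638 here — a regular 16-gon (area = (16/2)·9.638²·sin(360°/16) = 284.41 mm²); After the difference (first − rest): starting from the 19×29 cube (551.00 mm²), the r=8 cylinder at (11.5, 11.5) partially overlaps it — only the 194.68 mm² overlap (of its 195.93 mm²) is removed, clipping the outline; the cone at (10, 15.5) partially overlaps it — only the 121.47 mm² overlap (of its 284.41 mm²) is removed, clipping the outline — area = 234.85 mm²; (rotated 85° about Z; rotation is an isometry so areas/perimeters/island counts are preserved). So its area = 234.85 mm². Layer 89 is larger (234.85 vs 218.09 mm²).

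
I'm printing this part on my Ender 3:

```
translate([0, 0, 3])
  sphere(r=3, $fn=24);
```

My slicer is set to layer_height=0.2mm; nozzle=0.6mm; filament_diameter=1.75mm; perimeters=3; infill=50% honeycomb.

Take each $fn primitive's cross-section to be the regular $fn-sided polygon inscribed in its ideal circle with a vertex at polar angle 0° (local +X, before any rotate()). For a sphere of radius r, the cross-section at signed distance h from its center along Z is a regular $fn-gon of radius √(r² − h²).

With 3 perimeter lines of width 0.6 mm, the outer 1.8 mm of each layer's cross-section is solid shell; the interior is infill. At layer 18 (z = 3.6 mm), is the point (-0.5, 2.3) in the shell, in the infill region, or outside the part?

At z = 3.6 mm: the sphere: section is a regular 24-gon, circumradius = √(r²−h²) = √(3²−0.6²) = 2.939. Overall, the cross-section is a single solid region. The nearest boundary edge runs (0.00, 2.94)→(-0.76, 2.84); distance from the point to it = 0.57 mm. The point is inside the cross-section, 0.57 mm from the nearest boundary — within the 1.8 mm shell band (3 × 0.6).

shell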